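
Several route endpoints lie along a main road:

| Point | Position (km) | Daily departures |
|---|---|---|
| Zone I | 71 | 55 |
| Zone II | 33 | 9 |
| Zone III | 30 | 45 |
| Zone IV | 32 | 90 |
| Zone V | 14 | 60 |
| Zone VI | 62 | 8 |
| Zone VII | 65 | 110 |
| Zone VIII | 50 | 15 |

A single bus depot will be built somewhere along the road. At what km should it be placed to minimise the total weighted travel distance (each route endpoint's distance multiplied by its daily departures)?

For a sum of weighted absolute distances on a line, the optimum is the weighted median (not the mean). Total weight W = 392; half-weight = 196.
Sort by position and accumulate weight:
  km 14 (Zone V, w=60) → cum 60
  km 30 (Zone III, w=45) → cum 105
  km 32 (Zone IV, w=90) → cum 195
  km 33 (Zone II, w=9) → cum 204  ≥ 196 → median here
  km 50 (Zone VIII, w=15) → cum 219
  km 62 (Zone VI, w=8) → cum 227
  km 65 (Zone VII, w=110) → cum 337
  km 71 (Zone I, w=55) → cum 392
Optimal location: km 33.

x = 33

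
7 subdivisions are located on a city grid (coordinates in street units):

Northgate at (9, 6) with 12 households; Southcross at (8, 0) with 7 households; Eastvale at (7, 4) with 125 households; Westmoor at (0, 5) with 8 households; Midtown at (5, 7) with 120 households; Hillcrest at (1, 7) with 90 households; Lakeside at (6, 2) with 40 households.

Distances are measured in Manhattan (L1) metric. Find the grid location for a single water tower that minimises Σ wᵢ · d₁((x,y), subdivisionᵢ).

(5, 7)

Manhattan distance separates: Σwᵢ(|x−xᵢ|+|y−yᵢ|) = Σwᵢ|x−xᵢ| + Σwᵢ|y−yᵢ|, so x and y are optimised independently as 1-D weighted medians.
Total weight W = 402; half = 201.
x-coordinate, sorted with cumulative weight:
  x=0 (Westmoor, w=8) cum 8
  x=1 (Hillcrest, w=90) cum 98
  x=5 (Midtown, w=120) cum 218  ← median
  x=6 (Lakeside, w=40) cum 258
  x=7 (Eastvale, w=125) cum 383
  x=8 (Southcross, w=7) cum 390
  x=9 (Northgate, w=12) cum 402
⇒ x* = 5
y-coordinate, sorted with cumulative weight:
  y=0 (Southcross, w=7) cum 7
  y=2 (Lakeside, w=40) cum 47
  y=4 (Eastvale, w=125) cum 172
  y=5 (Westmoor, w=8) cum 180
  y=6 (Northgate, w=12) cum 192
  y=7 (Midtown, w=120) cum 312  ← median
  y=7 (Hillcrest, w=90) cum 402
⇒ y* = 7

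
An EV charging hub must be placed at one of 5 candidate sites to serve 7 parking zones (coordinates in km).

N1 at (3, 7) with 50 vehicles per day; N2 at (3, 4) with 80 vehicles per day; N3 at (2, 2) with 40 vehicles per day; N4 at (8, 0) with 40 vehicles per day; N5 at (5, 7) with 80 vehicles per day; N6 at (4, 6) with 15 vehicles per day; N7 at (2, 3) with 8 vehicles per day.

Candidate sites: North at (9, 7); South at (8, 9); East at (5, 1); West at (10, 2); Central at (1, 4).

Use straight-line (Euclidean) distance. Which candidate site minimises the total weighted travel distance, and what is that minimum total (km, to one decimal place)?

Central, total 1217.6 km

Total weighted distance at each candidate:
  North (9, 7): total = 1924.6
  South (8, 9): total = 1995.1
  East (5, 1): total = 1443.0
  West (10, 2): total = 2184.0
  Central (1, 4): total = 1217.6
Minimum is at Central with total 1217.6 km.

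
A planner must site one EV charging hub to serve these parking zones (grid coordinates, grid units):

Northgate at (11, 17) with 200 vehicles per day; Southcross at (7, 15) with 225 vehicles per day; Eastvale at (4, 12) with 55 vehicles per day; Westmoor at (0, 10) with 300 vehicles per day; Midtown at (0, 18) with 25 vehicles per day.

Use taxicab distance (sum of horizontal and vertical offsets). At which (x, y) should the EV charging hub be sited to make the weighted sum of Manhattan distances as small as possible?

Manhattan distance separates: Σwᵢ(|x−xᵢ|+|y−yᵢ|) = Σwᵢ|x−xᵢ| + Σwᵢ|y−yᵢ|, so x and y are optimised independently as 1-D weighted medians.
Total weight W = 805; half = 402.5.
x-coordinate, sorted with cumulative weight:
  x=0 (Westmoor, w=300) cum 300
  x=0 (Midtown, w=25) cum 325
  x=4 (Eastvale, w=55) cum 380
  x=7 (Southcross, w=225) cum 605  ← median
  x=11 (Northgate, w=200) cum 805
⇒ x* = 7
y-coordinate, sorted with cumulative weight:
  y=10 (Westmoor, w=300) cum 300
  y=12 (Eastvale, w=55) cum 355
  y=15 (Southcross, w=225) cum 580  ← median
  y=17 (Northgate, w=200) cum 780
  y=18 (Midtown, w=25) cum 805
⇒ y* = 15

(7, 15)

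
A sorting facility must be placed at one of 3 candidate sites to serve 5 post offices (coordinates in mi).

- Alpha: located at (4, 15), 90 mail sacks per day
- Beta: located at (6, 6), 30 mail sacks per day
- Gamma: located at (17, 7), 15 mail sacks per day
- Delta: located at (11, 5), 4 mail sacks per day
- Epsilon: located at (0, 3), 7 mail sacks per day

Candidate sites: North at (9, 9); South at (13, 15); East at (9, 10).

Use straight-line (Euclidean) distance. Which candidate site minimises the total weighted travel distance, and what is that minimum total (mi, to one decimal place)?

Total weighted distance at each candidate:
  North (9, 9): total = 1047.5
  South (13, 15): total = 1450.9
  East (9, 10): total = 1015.9
Minimum is at East with total 1015.9 mi.

East, total 1015.9 mi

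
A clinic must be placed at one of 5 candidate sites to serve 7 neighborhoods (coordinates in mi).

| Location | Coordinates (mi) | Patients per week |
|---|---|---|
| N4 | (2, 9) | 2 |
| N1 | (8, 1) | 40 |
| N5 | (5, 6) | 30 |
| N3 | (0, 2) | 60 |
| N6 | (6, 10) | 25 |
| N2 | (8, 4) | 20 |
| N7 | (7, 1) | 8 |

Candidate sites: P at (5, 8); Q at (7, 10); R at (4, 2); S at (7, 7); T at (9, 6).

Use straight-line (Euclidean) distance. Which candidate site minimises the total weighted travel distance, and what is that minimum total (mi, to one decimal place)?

Total weighted distance at each candidate:
  P (5, 8): total = 1053.7
  Q (7, 10): total = 1363.0
  R (4, 2): total = 864.1
  S (7, 7): total = 1027.6
  T (9, 6): total = 1142.9
Minimum is at R with total 864.1 mi.

R, total 864.1 mi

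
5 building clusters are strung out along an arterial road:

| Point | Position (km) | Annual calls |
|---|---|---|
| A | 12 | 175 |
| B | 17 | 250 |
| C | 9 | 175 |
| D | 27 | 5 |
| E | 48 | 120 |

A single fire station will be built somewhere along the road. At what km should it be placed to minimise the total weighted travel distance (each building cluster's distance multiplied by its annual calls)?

For a sum of weighted absolute distances on a line, the optimum is the weighted median (not the mean). Total weight W = 725; half-weight = 362.5.
Sort by position and accumulate weight:
  km 9 (C, w=175) → cum 175
  km 12 (A, w=175) → cum 350
  km 17 (B, w=250) → cum 600  ≥ 362.5 → median here
  km 27 (D, w=5) → cum 605
  km 48 (E, w=120) → cum 725
Optimal location: km 17.

x = 17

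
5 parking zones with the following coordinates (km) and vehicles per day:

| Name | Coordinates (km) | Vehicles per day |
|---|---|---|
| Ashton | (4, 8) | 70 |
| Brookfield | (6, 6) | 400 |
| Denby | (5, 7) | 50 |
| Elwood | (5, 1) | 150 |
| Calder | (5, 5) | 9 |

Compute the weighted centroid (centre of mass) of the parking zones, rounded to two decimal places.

(5.49, 5.16)

The minimiser of Σwᵢ‖p−pᵢ‖² is the weighted centroid p* = (Σwᵢpᵢ)/(Σwᵢ).
Σwᵢ = 679.
Σwᵢxᵢ = 70·4 + 400·6 + 50·5 + 150·5 + 9·5 = 3725.
Σwᵢyᵢ = 70·8 + 400·6 + 50·7 + 150·1 + 9·5 = 3505.
x* = 3725/679 = 5.49, y* = 3505/679 = 5.16.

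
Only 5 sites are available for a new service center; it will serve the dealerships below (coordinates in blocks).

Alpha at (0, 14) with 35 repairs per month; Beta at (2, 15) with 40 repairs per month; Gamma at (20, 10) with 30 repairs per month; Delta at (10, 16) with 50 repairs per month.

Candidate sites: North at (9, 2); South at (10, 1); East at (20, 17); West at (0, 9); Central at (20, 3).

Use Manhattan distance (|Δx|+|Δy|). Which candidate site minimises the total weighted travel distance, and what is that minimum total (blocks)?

Total weighted distance at each candidate:
  North (9, 2): total = 2855
  South (10, 1): total = 3005
  East (20, 17): total = 2365
  West (0, 9): total = 1975
  Central (20, 3): total = 3645
Minimum is at West with total 1975 blocks.

West, total 1975 blocks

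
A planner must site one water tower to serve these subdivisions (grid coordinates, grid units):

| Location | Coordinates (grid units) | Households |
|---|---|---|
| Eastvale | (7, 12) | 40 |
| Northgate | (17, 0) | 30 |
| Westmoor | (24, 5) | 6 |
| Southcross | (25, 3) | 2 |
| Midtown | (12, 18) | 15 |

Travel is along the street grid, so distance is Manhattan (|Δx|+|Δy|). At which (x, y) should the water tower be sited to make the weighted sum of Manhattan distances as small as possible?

(12, 12)

Manhattan distance separates: Σwᵢ(|x−xᵢ|+|y−yᵢ|) = Σwᵢ|x−xᵢ| + Σwᵢ|y−yᵢ|, so x and y are optimised independently as 1-D weighted medians.
Total weight W = 93; half = 46.5.
x-coordinate, sorted with cumulative weight:
  x=7 (Eastvale, w=40) cum 40
  x=12 (Midtown, w=15) cum 55  ← median
  x=17 (Northgate, w=30) cum 85
  x=24 (Westmoor, w=6) cum 91
  x=25 (Southcross, w=2) cum 93
⇒ x* = 12
y-coordinate, sorted with cumulative weight:
  y=0 (Northgate, w=30) cum 30
  y=3 (Southcross, w=2) cum 32
  y=5 (Westmoor, w=6) cum 38
  y=12 (Eastvale, w=40) cum 78  ← median
  y=18 (Midtown, w=15) cum 93
⇒ y* = 12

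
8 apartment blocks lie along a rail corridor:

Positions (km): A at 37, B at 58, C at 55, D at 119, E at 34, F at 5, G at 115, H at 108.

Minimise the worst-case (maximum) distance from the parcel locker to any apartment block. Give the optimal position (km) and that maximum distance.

The 1-center on a line is the midpoint of the two extreme points: leftmost at 5, rightmost at 119.
Optimal location = (5 + 119)/2 = 62; maximum distance = (119 − 5)/2 = 57.

location 62, max distance 57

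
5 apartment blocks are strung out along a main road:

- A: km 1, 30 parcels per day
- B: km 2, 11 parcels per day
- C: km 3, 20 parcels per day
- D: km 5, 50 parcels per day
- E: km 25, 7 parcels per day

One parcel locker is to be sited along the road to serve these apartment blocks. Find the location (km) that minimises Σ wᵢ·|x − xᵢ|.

For a sum of weighted absolute distances on a line, the optimum is the weighted median (not the mean). Total weight W = 118; half-weight = 59.
Sort by position and accumulate weight:
  km 1 (A, w=30) → cum 30
  km 2 (B, w=11) → cum 41
  km 3 (C, w=20) → cum 61  ≥ 59 → median here
  km 5 (D, w=50) → cum 111
  km 25 (E, w=7) → cum 118
Optimal location: km 3.

x = 3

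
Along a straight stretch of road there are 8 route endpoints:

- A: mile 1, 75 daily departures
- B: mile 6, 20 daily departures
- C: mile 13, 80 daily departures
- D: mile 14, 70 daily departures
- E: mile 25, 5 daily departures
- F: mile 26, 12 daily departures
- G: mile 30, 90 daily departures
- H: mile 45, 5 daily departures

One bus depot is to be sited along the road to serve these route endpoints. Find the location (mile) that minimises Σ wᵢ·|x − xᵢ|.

For a sum of weighted absolute distances on a line, the optimum is the weighted median (not the mean). Total weight W = 357; half-weight = 178.5.
Sort by position and accumulate weight:
  mile 1 (A, w=75) → cum 75
  mile 6 (B, w=20) → cum 95
  mile 13 (C, w=80) → cum 175
  mile 14 (D, w=70) → cum 245  ≥ 178.5 → median here
  mile 25 (E, w=5) → cum 250
  mile 26 (F, w=12) → cum 262
  mile 30 (G, w=90) → cum 352
  mile 45 (H, w=5) → cum 357
Optimal location: mile 14.

x = 14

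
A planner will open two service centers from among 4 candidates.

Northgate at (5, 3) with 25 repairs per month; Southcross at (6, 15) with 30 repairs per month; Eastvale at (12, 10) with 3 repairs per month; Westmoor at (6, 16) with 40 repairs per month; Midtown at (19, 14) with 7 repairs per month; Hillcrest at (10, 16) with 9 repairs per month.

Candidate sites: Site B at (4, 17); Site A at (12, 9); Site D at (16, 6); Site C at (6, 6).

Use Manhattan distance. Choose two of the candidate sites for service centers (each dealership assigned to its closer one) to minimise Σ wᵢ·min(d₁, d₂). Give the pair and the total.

Evaluate every pair (each demand assigned to the nearer of the two):
  {Site B, Site C}: total = 559
  {Site B, Site A}: total = 715
  {Site B, Site D}: total = 754
  {Site A, Site C}: total = 938
  {Site D, Site C}: total = 997
  {Site A, Site D}: total = 1366
Best pair: {Site B, Site C} with total 559.

{Site B, Site C}, total 559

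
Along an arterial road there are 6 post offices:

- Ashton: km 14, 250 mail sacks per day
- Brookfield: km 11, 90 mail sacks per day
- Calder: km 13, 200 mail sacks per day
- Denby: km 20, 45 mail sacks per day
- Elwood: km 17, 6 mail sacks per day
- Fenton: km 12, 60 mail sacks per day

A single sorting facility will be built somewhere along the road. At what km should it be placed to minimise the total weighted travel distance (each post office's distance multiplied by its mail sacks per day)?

x = 13

For a sum of weighted absolute distances on a line, the optimum is the weighted median (not the mean). Total weight W = 651; half-weight = 325.5.
Sort by position and accumulate weight:
  km 11 (Brookfield, w=90) → cum 90
  km 12 (Fenton, w=60) → cum 150
  km 13 (Calder, w=200) → cum 350  ≥ 325.5 → median here
  km 14 (Ashton, w=250) → cum 600
  km 17 (Elwood, w=6) → cum 606
  km 20 (Denby, w=45) → cum 651
Optimal location: km 13.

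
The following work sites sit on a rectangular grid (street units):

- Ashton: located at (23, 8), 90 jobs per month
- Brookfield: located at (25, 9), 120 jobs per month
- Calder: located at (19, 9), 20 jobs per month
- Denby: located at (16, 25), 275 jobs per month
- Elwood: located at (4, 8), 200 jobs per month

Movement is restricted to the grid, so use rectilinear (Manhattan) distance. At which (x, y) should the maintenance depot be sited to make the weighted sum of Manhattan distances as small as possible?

Manhattan distance separates: Σwᵢ(|x−xᵢ|+|y−yᵢ|) = Σwᵢ|x−xᵢ| + Σwᵢ|y−yᵢ|, so x and y are optimised independently as 1-D weighted medians.
Total weight W = 705; half = 352.5.
x-coordinate, sorted with cumulative weight:
  x=4 (Elwood, w=200) cum 200
  x=16 (Denby, w=275) cum 475  ← median
  x=19 (Calder, w=20) cum 495
  x=23 (Ashton, w=90) cum 585
  x=25 (Brookfield, w=120) cum 705
⇒ x* = 16
y-coordinate, sorted with cumulative weight:
  y=8 (Ashton, w=90) cum 90
  y=8 (Elwood, w=200) cum 290
  y=9 (Brookfield, w=120) cum 410  ← median
  y=9 (Calder, w=20) cum 430
  y=25 (Denby, w=275) cum 705
⇒ y* = 9

(16, 9)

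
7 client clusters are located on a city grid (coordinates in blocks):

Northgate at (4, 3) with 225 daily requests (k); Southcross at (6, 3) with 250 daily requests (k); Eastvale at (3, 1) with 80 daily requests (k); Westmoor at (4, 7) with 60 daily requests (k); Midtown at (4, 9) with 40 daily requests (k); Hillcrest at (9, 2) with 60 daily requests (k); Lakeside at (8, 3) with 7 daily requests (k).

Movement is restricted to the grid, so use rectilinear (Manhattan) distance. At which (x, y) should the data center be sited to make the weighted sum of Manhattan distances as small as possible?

Manhattan distance separates: Σwᵢ(|x−xᵢ|+|y−yᵢ|) = Σwᵢ|x−xᵢ| + Σwᵢ|y−yᵢ|, so x and y are optimised independently as 1-D weighted medians.
Total weight W = 722; half = 361.
x-coordinate, sorted with cumulative weight:
  x=3 (Eastvale, w=80) cum 80
  x=4 (Northgate, w=225) cum 305
  x=4 (Westmoor, w=60) cum 365  ← median
  x=4 (Midtown, w=40) cum 405
  x=6 (Southcross, w=250) cum 655
  x=8 (Lakeside, w=7) cum 662
  x=9 (Hillcrest, w=60) cum 722
⇒ x* = 4
y-coordinate, sorted with cumulative weight:
  y=1 (Eastvale, w=80) cum 80
  y=2 (Hillcrest, w=60) cum 140
  y=3 (Northgate, w=225) cum 365  ← median
  y=3 (Southcross, w=250) cum 615
  y=3 (Lakeside, w=7) cum 622
  y=7 (Westmoor, w=60) cum 682
  y=9 (Midtown, w=40) cum 722
⇒ y* = 3

(4, 3)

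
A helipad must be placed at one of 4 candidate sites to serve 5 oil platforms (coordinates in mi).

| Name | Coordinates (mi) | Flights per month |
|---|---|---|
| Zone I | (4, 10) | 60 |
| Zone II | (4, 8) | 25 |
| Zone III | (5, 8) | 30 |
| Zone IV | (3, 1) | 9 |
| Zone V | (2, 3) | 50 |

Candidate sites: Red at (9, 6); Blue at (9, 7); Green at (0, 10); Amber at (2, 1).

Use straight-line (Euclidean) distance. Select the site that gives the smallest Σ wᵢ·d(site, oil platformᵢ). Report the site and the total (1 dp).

Total weighted distance at each candidate:
  Red (9, 6): total = 1104.1
  Blue (9, 7): total = 1080.5
  Green (0, 10): total = 962.7
  Amber (2, 1): total = 1072.6
Minimum is at Green with total 962.7 mi.

Green, total 962.7 mi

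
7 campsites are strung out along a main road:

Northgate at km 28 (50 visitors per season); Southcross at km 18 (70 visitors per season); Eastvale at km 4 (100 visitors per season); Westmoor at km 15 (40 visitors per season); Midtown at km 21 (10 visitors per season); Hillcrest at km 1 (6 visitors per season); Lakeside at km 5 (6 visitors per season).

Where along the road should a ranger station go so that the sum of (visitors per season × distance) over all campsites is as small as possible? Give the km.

x = 15

For a sum of weighted absolute distances on a line, the optimum is the weighted median (not the mean). Total weight W = 282; half-weight = 141.
Sort by position and accumulate weight:
  km 1 (Hillcrest, w=6) → cum 6
  km 4 (Eastvale, w=100) → cum 106
  km 5 (Lakeside, w=6) → cum 112
  km 15 (Westmoor, w=40) → cum 152  ≥ 141 → median here
  km 18 (Southcross, w=70) → cum 222
  km 21 (Midtown, w=10) → cum 232
  km 28 (Northgate, w=50) → cum 282
Optimal location: km 15.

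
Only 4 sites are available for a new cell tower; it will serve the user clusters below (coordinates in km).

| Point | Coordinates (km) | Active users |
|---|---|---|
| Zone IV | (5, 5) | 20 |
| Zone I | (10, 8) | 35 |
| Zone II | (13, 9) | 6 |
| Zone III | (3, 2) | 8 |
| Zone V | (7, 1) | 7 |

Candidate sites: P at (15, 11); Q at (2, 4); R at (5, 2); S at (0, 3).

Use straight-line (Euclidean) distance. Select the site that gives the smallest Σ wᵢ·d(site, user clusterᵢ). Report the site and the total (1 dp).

Total weighted distance at each candidate:
  P (15, 11): total = 663.9
  Q (2, 4): total = 507.5
  R (5, 2): total = 428.8
  S (0, 3): total = 661.2
Minimum is at R with total 428.8 km.

R, total 428.8 km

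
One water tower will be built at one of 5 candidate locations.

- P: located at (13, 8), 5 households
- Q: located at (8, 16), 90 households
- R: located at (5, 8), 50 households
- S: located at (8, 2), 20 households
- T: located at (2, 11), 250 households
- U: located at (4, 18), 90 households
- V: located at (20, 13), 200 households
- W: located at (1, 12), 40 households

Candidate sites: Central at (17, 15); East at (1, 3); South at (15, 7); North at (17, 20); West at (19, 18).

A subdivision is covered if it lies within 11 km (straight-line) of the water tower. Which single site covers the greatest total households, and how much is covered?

Coverage radius r = 11 km; a point is covered iff (Δx)²+(Δy)² ≤ 11² = 121.
  Central (17, 15): covers {P, Q, V} → 295
  East (1, 3): covers {R, S, T, W} → 360
  South (15, 7): covers {P, R, S, V} → 275
  North (17, 20): covers {Q, V} → 290
  West (19, 18): covers {V} → 200
Maximum coverage at East: 360 households.

East, covering 360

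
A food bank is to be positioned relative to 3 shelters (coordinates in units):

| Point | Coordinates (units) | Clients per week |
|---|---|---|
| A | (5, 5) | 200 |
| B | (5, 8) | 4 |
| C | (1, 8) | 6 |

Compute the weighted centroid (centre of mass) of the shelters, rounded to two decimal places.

(4.89, 5.14)

The minimiser of Σwᵢ‖p−pᵢ‖² is the weighted centroid p* = (Σwᵢpᵢ)/(Σwᵢ).
Σwᵢ = 210.
Σwᵢxᵢ = 200·5 + 4·5 + 6·1 = 1026.
Σwᵢyᵢ = 200·5 + 4·8 + 6·8 = 1080.
x* = 1026/210 = 4.89, y* = 1080/210 = 5.14.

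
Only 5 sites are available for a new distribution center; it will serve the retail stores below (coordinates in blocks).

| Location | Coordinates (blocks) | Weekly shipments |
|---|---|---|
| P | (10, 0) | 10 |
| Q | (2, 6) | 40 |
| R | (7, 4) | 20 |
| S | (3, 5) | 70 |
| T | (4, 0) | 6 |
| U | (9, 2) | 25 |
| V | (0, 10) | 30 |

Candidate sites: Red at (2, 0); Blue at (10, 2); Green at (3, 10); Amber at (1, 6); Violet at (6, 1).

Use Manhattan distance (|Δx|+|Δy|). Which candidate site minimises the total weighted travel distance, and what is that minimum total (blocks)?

Amber, total 1064 blocks

Total weighted distance at each candidate:
  Red (2, 0): total = 1517
  Blue (10, 2): total = 1913
  Green (3, 10): total = 1426
  Amber (1, 6): total = 1064
  Violet (6, 1): total = 1548
Minimum is at Amber with total 1064 blocks.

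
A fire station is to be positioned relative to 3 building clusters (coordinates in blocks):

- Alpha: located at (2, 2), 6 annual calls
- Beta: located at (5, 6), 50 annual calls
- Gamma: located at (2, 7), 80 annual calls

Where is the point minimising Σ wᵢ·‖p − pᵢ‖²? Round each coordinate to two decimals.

The minimiser of Σwᵢ‖p−pᵢ‖² is the weighted centroid p* = (Σwᵢpᵢ)/(Σwᵢ).
Σwᵢ = 136.
Σwᵢxᵢ = 6·2 + 50·5 + 80·2 = 422.
Σwᵢyᵢ = 6·2 + 50·6 + 80·7 = 872.
x* = 422/136 = 3.10, y* = 872/136 = 6.41.

(3.10, 6.41)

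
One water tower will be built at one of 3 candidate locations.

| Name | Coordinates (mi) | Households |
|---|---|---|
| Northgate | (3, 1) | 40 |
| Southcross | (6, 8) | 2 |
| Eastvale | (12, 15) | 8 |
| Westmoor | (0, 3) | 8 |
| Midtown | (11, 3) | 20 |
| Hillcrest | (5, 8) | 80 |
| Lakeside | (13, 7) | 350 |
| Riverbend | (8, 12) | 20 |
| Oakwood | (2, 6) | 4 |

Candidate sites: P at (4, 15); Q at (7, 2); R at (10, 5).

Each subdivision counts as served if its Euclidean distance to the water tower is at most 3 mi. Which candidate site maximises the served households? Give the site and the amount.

Coverage radius r = 3 mi; a point is covered iff (Δx)²+(Δy)² ≤ 3² = 9.
  P (4, 15): covers {none} → 0
  Q (7, 2): covers {none} → 0
  R (10, 5): covers {Midtown} → 20
Maximum coverage at R: 20 households.

R, covering 20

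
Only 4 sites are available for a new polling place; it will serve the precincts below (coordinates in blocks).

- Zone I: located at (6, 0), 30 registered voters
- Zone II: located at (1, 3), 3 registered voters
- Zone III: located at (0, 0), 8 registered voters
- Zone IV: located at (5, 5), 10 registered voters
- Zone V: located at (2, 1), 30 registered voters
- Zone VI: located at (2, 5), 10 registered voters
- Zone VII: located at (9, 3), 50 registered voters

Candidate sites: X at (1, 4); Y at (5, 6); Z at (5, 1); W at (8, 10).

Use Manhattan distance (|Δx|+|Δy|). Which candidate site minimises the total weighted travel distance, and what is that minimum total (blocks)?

Total weighted distance at each candidate:
  X (1, 4): total = 953
  Y (5, 6): total = 959
  Z (5, 1): total = 626
  W (8, 10): total = 1586
Minimum is at Z with total 626 blocks.

Z, total 626 blocks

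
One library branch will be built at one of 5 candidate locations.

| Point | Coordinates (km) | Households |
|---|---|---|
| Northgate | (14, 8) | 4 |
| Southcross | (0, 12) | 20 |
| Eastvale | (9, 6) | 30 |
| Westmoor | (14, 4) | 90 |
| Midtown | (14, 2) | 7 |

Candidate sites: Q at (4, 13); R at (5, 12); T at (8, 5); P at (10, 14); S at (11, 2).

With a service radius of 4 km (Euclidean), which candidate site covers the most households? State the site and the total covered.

S, covering 97

Coverage radius r = 4 km; a point is covered iff (Δx)²+(Δy)² ≤ 4² = 16.
  Q (4, 13): covers {none} → 0
  R (5, 12): covers {none} → 0
  T (8, 5): covers {Eastvale} → 30
  P (10, 14): covers {none} → 0
  S (11, 2): covers {Westmoor, Midtown} → 97
Maximum coverage at S: 97 households.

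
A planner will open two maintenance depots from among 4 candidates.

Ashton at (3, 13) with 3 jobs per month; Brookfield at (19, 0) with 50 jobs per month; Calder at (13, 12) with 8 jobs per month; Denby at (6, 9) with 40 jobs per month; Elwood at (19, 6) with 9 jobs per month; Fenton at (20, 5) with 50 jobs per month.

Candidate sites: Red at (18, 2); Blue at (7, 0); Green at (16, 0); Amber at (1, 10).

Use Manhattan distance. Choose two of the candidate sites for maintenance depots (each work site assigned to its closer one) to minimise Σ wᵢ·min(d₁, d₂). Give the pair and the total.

Evaluate every pair (each demand assigned to the nearer of the two):
  {Red, Amber}: total = 812
  {Red, Blue}: total = 1016
  {Green, Amber}: total = 1048
  {Blue, Green}: total = 1252
  {Red, Green}: total = 1403
  {Blue, Amber}: total = 2029
Best pair: {Red, Amber} with total 812.

{Red, Amber}, total 812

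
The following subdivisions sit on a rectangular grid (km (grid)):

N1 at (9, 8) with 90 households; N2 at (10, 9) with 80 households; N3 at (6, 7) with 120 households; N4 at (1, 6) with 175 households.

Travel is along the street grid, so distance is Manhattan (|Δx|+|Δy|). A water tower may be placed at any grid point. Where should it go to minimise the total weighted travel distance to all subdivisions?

Manhattan distance separates: Σwᵢ(|x−xᵢ|+|y−yᵢ|) = Σwᵢ|x−xᵢ| + Σwᵢ|y−yᵢ|, so x and y are optimised independently as 1-D weighted medians.
Total weight W = 465; half = 232.5.
x-coordinate, sorted with cumulative weight:
  x=1 (N4, w=175) cum 175
  x=6 (N3, w=120) cum 295  ← median
  x=9 (N1, w=90) cum 385
  x=10 (N2, w=80) cum 465
⇒ x* = 6
y-coordinate, sorted with cumulative weight:
  y=6 (N4, w=175) cum 175
  y=7 (N3, w=120) cum 295  ← median
  y=8 (N1, w=90) cum 385
  y=9 (N2, w=80) cum 465
⇒ y* = 7

(6, 7)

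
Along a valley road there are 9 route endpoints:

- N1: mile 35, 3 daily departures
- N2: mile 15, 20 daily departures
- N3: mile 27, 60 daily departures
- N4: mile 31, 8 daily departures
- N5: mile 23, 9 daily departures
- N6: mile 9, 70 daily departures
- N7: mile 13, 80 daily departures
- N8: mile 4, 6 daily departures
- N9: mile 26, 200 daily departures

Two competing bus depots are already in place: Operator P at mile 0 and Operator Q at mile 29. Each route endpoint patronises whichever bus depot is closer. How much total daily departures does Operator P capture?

The indifferent point is the midpoint (0+29)/2 = 14.5; route endpoints left of it (closer to Operator P at 0) go to Operator P, those right go to Operator Q.
  N8 at 4 (w=6) → Operator P
  N6 at 9 (w=70) → Operator P
  N7 at 13 (w=80) → Operator P
  N2 at 15 (w=20) → Operator Q
  N5 at 23 (w=9) → Operator Q
  N9 at 26 (w=200) → Operator Q
  N3 at 27 (w=60) → Operator Q
  N4 at 31 (w=8) → Operator Q
  N1 at 35 (w=3) → Operator Q
Operator P captures 156; Operator Q captures 300.

156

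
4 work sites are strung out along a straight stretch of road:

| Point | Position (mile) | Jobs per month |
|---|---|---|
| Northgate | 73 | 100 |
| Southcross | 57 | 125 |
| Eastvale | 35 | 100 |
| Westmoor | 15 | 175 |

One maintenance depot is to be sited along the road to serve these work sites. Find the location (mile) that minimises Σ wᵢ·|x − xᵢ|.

For a sum of weighted absolute distances on a line, the optimum is the weighted median (not the mean). Total weight W = 500; half-weight = 250.
Sort by position and accumulate weight:
  mile 15 (Westmoor, w=175) → cum 175
  mile 35 (Eastvale, w=100) → cum 275  ≥ 250 → median here
  mile 57 (Southcross, w=125) → cum 400
  mile 73 (Northgate, w=100) → cum 500
Optimal location: mile 35.

x = 35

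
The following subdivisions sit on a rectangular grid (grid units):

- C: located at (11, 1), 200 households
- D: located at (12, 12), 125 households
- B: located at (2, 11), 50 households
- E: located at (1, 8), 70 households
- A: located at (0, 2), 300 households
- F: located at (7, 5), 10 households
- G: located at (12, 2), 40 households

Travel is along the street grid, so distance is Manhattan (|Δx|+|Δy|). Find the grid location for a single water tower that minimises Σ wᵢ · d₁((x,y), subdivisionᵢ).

Manhattan distance separates: Σwᵢ(|x−xᵢ|+|y−yᵢ|) = Σwᵢ|x−xᵢ| + Σwᵢ|y−yᵢ|, so x and y are optimised independently as 1-D weighted medians.
Total weight W = 795; half = 397.5.
x-coordinate, sorted with cumulative weight:
  x=0 (A, w=300) cum 300
  x=1 (E, w=70) cum 370
  x=2 (B, w=50) cum 420  ← median
  x=7 (F, w=10) cum 430
  x=11 (C, w=200) cum 630
  x=12 (D, w=125) cum 755
  x=12 (G, w=40) cum 795
⇒ x* = 2
y-coordinate, sorted with cumulative weight:
  y=1 (C, w=200) cum 200
  y=2 (A, w=300) cum 500  ← median
  y=2 (G, w=40) cum 540
  y=5 (F, w=10) cum 550
  y=8 (E, w=70) cum 620
  y=11 (B, w=50) cum 670
  y=12 (D, w=125) cum 795
⇒ y* = 2

(2, 2)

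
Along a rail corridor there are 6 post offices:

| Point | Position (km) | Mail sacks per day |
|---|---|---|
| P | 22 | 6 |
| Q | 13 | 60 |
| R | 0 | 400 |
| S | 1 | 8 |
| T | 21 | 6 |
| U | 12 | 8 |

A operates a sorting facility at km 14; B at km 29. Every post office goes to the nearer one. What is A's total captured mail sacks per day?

The indifferent point is the midpoint (14+29)/2 = 21.5; post offices left of it (closer to A at 14) go to A, those right go to B.
  R at 0 (w=400) → A
  S at 1 (w=8) → A
  U at 12 (w=8) → A
  Q at 13 (w=60) → A
  T at 21 (w=6) → A
  P at 22 (w=6) → B
A captures 482; B captures 6.

482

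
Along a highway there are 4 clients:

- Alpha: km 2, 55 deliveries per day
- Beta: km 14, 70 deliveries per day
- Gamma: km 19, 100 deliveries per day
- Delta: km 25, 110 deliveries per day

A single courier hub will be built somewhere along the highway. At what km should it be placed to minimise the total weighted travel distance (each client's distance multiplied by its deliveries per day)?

x = 19

For a sum of weighted absolute distances on a line, the optimum is the weighted median (not the mean). Total weight W = 335; half-weight = 167.5.
Sort by position and accumulate weight:
  km 2 (Alpha, w=55) → cum 55
  km 14 (Beta, w=70) → cum 125
  km 19 (Gamma, w=100) → cum 225  ≥ 167.5 → median here
  km 25 (Delta, w=110) → cum 335
Optimal location: km 19.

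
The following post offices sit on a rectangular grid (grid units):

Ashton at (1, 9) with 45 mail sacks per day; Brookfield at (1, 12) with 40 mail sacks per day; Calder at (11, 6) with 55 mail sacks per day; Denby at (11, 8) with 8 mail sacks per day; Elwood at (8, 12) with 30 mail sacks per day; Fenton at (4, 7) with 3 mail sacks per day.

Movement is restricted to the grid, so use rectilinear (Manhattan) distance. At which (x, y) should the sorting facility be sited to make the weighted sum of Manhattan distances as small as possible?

Manhattan distance separates: Σwᵢ(|x−xᵢ|+|y−yᵢ|) = Σwᵢ|x−xᵢ| + Σwᵢ|y−yᵢ|, so x and y are optimised independently as 1-D weighted medians.
Total weight W = 181; half = 90.5.
x-coordinate, sorted with cumulative weight:
  x=1 (Ashton, w=45) cum 45
  x=1 (Brookfield, w=40) cum 85
  x=4 (Fenton, w=3) cum 88
  x=8 (Elwood, w=30) cum 118  ← median
  x=11 (Calder, w=55) cum 173
  x=11 (Denby, w=8) cum 181
⇒ x* = 8
y-coordinate, sorted with cumulative weight:
  y=6 (Calder, w=55) cum 55
  y=7 (Fenton, w=3) cum 58
  y=8 (Denby, w=8) cum 66
  y=9 (Ashton, w=45) cum 111  ← median
  y=12 (Brookfield, w=40) cum 151
  y=12 (Elwood, w=30) cum 181
⇒ y* = 9

(8, 9)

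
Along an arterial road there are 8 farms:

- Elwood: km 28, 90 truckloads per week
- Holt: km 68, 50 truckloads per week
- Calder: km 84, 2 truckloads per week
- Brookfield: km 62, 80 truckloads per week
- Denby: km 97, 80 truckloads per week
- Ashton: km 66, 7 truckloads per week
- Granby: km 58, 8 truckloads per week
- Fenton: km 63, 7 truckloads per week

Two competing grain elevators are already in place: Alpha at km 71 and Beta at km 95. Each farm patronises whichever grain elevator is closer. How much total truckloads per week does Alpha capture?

The indifferent point is the midpoint (71+95)/2 = 83; farms left of it (closer to Alpha at 71) go to Alpha, those right go to Beta.
  Elwood at 28 (w=90) → Alpha
  Granby at 58 (w=8) → Alpha
  Brookfield at 62 (w=80) → Alpha
  Fenton at 63 (w=7) → Alpha
  Ashton at 66 (w=7) → Alpha
  Holt at 68 (w=50) → Alpha
  Calder at 84 (w=2) → Beta
  Denby at 97 (w=80) → Beta
Alpha captures 242; Beta captures 82.

242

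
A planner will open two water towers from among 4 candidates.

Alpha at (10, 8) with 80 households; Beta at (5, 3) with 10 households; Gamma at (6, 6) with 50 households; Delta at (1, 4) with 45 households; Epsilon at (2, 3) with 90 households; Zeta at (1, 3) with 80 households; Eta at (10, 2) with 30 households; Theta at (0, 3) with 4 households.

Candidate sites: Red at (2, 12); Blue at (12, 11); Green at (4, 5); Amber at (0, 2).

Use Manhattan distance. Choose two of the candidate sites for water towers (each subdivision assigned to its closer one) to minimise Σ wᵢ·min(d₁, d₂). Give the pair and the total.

Evaluate every pair (each demand assigned to the nearer of the two):
  {Green, Amber}: total = 1739
  {Blue, Green}: total = 1814
  {Blue, Amber}: total = 1829
  {Red, Green}: total = 2134
  {Red, Amber}: total = 2389
  {Red, Blue}: total = 3409
Best pair: {Green, Amber} with total 1739.

{Green, Amber}, total 1739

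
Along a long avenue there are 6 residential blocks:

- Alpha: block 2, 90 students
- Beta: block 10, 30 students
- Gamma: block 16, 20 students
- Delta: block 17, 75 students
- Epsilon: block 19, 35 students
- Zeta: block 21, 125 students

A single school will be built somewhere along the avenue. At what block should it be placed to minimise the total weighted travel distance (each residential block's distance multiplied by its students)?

For a sum of weighted absolute distances on a line, the optimum is the weighted median (not the mean). Total weight W = 375; half-weight = 187.5.
Sort by position and accumulate weight:
  block 2 (Alpha, w=90) → cum 90
  block 10 (Beta, w=30) → cum 120
  block 16 (Gamma, w=20) → cum 140
  block 17 (Delta, w=75) → cum 215  ≥ 187.5 → median here
  block 19 (Epsilon, w=35) → cum 250
  block 21 (Zeta, w=125) → cum 375
Optimal location: block 17.

x = 17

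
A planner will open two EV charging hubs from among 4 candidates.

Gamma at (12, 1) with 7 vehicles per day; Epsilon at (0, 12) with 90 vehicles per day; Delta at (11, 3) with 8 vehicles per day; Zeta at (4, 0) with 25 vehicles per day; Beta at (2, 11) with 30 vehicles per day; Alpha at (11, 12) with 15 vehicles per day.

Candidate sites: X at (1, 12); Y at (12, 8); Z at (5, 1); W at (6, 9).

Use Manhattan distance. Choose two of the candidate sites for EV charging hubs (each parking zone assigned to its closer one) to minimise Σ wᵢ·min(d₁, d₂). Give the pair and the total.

{X, Z}, total 463

Evaluate every pair (each demand assigned to the nearer of the two):
  {X, Z}: total = 463
  {X, Y}: total = 697
  {X, W}: total = 731
  {Z, W}: total = 1273
  {Y, W}: total = 1437
  {Y, Z}: total = 2052
Best pair: {X, Z} with total 463.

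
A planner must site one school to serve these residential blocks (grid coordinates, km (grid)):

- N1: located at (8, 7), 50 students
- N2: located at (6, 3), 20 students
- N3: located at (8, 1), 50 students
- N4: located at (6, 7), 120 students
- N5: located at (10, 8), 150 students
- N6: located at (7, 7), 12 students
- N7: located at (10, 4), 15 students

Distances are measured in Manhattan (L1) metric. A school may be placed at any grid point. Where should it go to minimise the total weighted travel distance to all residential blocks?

(8, 7)

Manhattan distance separates: Σwᵢ(|x−xᵢ|+|y−yᵢ|) = Σwᵢ|x−xᵢ| + Σwᵢ|y−yᵢ|, so x and y are optimised independently as 1-D weighted medians.
Total weight W = 417; half = 208.5.
x-coordinate, sorted with cumulative weight:
  x=6 (N2, w=20) cum 20
  x=6 (N4, w=120) cum 140
  x=7 (N6, w=12) cum 152
  x=8 (N1, w=50) cum 202
  x=8 (N3, w=50) cum 252  ← median
  x=10 (N5, w=150) cum 402
  x=10 (N7, w=15) cum 417
⇒ x* = 8
y-coordinate, sorted with cumulative weight:
  y=1 (N3, w=50) cum 50
  y=3 (N2, w=20) cum 70
  y=4 (N7, w=15) cum 85
  y=7 (N1, w=50) cum 135
  y=7 (N4, w=120) cum 255  ← median
  y=7 (N6, w=12) cum 267
  y=8 (N5, w=150) cum 417
⇒ y* = 7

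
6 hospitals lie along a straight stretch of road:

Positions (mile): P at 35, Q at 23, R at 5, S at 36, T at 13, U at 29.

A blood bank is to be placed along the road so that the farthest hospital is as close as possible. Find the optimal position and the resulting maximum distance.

The 1-center on a line is the midpoint of the two extreme points: leftmost at 5, rightmost at 36.
Optimal location = (5 + 36)/2 = 20.5; maximum distance = (36 − 5)/2 = 15.5.

location 20.5, max distance 15.5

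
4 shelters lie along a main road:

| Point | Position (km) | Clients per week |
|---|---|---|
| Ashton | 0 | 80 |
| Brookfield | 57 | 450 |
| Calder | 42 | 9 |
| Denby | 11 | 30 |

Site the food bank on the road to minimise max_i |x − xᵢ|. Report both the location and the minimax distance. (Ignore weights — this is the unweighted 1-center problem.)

The 1-center on a line is the midpoint of the two extreme points: leftmost at 0, rightmost at 57.
Optimal location = (0 + 57)/2 = 28.5; maximum distance = (57 − 0)/2 = 28.5.

location 28.5, max distance 28.5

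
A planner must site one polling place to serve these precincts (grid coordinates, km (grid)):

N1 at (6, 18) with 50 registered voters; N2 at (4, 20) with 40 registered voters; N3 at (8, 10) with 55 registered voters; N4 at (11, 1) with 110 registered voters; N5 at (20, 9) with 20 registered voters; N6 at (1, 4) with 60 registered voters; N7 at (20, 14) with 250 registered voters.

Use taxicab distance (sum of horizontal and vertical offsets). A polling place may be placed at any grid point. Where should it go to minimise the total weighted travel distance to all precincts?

(11, 14)

Manhattan distance separates: Σwᵢ(|x−xᵢ|+|y−yᵢ|) = Σwᵢ|x−xᵢ| + Σwᵢ|y−yᵢ|, so x and y are optimised independently as 1-D weighted medians.
Total weight W = 585; half = 292.5.
x-coordinate, sorted with cumulative weight:
  x=1 (N6, w=60) cum 60
  x=4 (N2, w=40) cum 100
  x=6 (N1, w=50) cum 150
  x=8 (N3, w=55) cum 205
  x=11 (N4, w=110) cum 315  ← median
  x=20 (N5, w=20) cum 335
  x=20 (N7, w=250) cum 585
⇒ x* = 11
y-coordinate, sorted with cumulative weight:
  y=1 (N4, w=110) cum 110
  y=4 (N6, w=60) cum 170
  y=9 (N5, w=20) cum 190
  y=10 (N3, w=55) cum 245
  y=14 (N7, w=250) cum 495  ← median
  y=18 (N1, w=50) cum 545
  y=20 (N2, w=40) cum 585
⇒ y* = 14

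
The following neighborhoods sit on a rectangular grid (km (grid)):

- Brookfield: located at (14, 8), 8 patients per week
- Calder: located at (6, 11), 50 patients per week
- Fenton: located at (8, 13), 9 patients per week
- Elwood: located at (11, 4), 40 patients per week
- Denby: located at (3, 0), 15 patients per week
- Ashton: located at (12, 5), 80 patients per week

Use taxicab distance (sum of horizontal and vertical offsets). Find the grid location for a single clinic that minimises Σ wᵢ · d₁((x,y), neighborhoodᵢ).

Manhattan distance separates: Σwᵢ(|x−xᵢ|+|y−yᵢ|) = Σwᵢ|x−xᵢ| + Σwᵢ|y−yᵢ|, so x and y are optimised independently as 1-D weighted medians.
Total weight W = 202; half = 101.
x-coordinate, sorted with cumulative weight:
  x=3 (Denby, w=15) cum 15
  x=6 (Calder, w=50) cum 65
  x=8 (Fenton, w=9) cum 74
  x=11 (Elwood, w=40) cum 114  ← median
  x=12 (Ashton, w=80) cum 194
  x=14 (Brookfield, w=8) cum 202
⇒ x* = 11
y-coordinate, sorted with cumulative weight:
  y=0 (Denby, w=15) cum 15
  y=4 (Elwood, w=40) cum 55
  y=5 (Ashton, w=80) cum 135  ← median
  y=8 (Brookfield, w=8) cum 143
  y=11 (Calder, w=50) cum 193
  y=13 (Fenton, w=9) cum 202
⇒ y* = 5

(11, 5)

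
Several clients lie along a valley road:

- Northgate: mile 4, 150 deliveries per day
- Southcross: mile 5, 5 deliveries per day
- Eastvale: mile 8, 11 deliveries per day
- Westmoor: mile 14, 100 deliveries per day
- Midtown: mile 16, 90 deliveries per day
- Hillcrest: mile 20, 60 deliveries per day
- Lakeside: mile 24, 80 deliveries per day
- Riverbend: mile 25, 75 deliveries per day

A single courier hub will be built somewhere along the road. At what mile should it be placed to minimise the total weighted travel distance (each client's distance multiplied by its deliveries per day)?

x = 16

For a sum of weighted absolute distances on a line, the optimum is the weighted median (not the mean). Total weight W = 571; half-weight = 285.5.
Sort by position and accumulate weight:
  mile 4 (Northgate, w=150) → cum 150
  mile 5 (Southcross, w=5) → cum 155
  mile 8 (Eastvale, w=11) → cum 166
  mile 14 (Westmoor, w=100) → cum 266
  mile 16 (Midtown, w=90) → cum 356  ≥ 285.5 → median here
  mile 20 (Hillcrest, w=60) → cum 416
  mile 24 (Lakeside, w=80) → cum 496
  mile 25 (Riverbend, w=75) → cum 571
Optimal location: mile 16.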